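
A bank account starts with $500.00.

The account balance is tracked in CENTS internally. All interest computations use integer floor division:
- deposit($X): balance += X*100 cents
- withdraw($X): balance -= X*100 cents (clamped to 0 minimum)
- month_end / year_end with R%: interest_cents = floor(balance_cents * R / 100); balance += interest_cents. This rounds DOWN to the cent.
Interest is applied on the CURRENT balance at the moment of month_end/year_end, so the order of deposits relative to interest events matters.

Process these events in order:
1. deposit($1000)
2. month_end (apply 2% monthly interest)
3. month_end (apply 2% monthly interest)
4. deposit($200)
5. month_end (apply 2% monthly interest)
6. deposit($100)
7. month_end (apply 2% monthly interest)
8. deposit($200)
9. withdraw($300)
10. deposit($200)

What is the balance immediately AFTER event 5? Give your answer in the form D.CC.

After 1 (deposit($1000)): balance=$1500.00 total_interest=$0.00
After 2 (month_end (apply 2% monthly interest)): balance=$1530.00 total_interest=$30.00
After 3 (month_end (apply 2% monthly interest)): balance=$1560.60 total_interest=$60.60
After 4 (deposit($200)): balance=$1760.60 total_interest=$60.60
After 5 (month_end (apply 2% monthly interest)): balance=$1795.81 total_interest=$95.81

Answer: 1795.81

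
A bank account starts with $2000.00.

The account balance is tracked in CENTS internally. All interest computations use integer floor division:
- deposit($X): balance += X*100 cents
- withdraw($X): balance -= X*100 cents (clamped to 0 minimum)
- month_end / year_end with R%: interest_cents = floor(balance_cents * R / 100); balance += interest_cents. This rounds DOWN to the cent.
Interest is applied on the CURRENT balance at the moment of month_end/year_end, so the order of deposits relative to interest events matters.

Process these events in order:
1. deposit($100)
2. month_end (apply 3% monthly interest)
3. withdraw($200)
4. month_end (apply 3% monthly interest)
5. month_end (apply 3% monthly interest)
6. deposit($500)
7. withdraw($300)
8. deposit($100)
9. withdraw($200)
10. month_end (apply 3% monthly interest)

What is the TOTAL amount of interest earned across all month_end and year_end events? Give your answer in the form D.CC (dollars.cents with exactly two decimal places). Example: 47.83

Answer: 248.01

Derivation:
After 1 (deposit($100)): balance=$2100.00 total_interest=$0.00
After 2 (month_end (apply 3% monthly interest)): balance=$2163.00 total_interest=$63.00
After 3 (withdraw($200)): balance=$1963.00 total_interest=$63.00
After 4 (month_end (apply 3% monthly interest)): balance=$2021.89 total_interest=$121.89
After 5 (month_end (apply 3% monthly interest)): balance=$2082.54 total_interest=$182.54
After 6 (deposit($500)): balance=$2582.54 total_interest=$182.54
After 7 (withdraw($300)): balance=$2282.54 total_interest=$182.54
After 8 (deposit($100)): balance=$2382.54 total_interest=$182.54
After 9 (withdraw($200)): balance=$2182.54 total_interest=$182.54
After 10 (month_end (apply 3% monthly interest)): balance=$2248.01 total_interest=$248.01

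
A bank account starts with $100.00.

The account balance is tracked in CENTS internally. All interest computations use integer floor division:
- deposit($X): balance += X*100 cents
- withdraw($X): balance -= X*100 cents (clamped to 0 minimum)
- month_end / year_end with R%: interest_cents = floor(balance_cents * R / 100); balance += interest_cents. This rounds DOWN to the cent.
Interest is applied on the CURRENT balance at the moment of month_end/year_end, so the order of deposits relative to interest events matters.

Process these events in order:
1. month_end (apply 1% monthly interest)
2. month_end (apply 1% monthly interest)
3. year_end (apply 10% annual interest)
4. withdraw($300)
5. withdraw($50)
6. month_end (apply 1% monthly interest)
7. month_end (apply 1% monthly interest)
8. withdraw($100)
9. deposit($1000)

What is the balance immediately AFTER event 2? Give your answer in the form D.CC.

After 1 (month_end (apply 1% monthly interest)): balance=$101.00 total_interest=$1.00
After 2 (month_end (apply 1% monthly interest)): balance=$102.01 total_interest=$2.01

Answer: 102.01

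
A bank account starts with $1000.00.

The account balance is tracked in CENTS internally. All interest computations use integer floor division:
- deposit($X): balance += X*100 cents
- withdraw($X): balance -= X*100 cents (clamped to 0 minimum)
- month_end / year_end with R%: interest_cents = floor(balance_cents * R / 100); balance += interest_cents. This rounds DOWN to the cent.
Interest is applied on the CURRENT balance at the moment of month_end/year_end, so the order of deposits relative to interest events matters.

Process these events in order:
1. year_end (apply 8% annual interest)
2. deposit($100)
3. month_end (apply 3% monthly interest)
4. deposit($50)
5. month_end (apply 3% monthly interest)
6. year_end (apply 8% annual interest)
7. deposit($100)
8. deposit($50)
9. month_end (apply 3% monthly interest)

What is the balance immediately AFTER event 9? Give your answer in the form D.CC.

After 1 (year_end (apply 8% annual interest)): balance=$1080.00 total_interest=$80.00
After 2 (deposit($100)): balance=$1180.00 total_interest=$80.00
After 3 (month_end (apply 3% monthly interest)): balance=$1215.40 total_interest=$115.40
After 4 (deposit($50)): balance=$1265.40 total_interest=$115.40
After 5 (month_end (apply 3% monthly interest)): balance=$1303.36 total_interest=$153.36
After 6 (year_end (apply 8% annual interest)): balance=$1407.62 total_interest=$257.62
After 7 (deposit($100)): balance=$1507.62 total_interest=$257.62
After 8 (deposit($50)): balance=$1557.62 total_interest=$257.62
After 9 (month_end (apply 3% monthly interest)): balance=$1604.34 total_interest=$304.34

Answer: 1604.34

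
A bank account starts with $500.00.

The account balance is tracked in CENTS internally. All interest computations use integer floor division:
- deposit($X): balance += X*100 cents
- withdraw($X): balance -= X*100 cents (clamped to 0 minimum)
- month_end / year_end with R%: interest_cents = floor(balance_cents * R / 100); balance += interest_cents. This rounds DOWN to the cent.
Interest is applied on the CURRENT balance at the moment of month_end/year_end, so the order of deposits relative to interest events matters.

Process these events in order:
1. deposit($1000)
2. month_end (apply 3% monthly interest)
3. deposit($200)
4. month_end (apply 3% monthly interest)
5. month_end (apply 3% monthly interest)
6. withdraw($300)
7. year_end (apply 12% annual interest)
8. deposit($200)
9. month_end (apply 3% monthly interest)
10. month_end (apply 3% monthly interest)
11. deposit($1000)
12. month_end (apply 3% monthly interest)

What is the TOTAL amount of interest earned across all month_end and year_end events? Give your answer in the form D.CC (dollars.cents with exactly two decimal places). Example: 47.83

Answer: 547.06

Derivation:
After 1 (deposit($1000)): balance=$1500.00 total_interest=$0.00
After 2 (month_end (apply 3% monthly interest)): balance=$1545.00 total_interest=$45.00
After 3 (deposit($200)): balance=$1745.00 total_interest=$45.00
After 4 (month_end (apply 3% monthly interest)): balance=$1797.35 total_interest=$97.35
After 5 (month_end (apply 3% monthly interest)): balance=$1851.27 total_interest=$151.27
After 6 (withdraw($300)): balance=$1551.27 total_interest=$151.27
After 7 (year_end (apply 12% annual interest)): balance=$1737.42 total_interest=$337.42
After 8 (deposit($200)): balance=$1937.42 total_interest=$337.42
After 9 (month_end (apply 3% monthly interest)): balance=$1995.54 total_interest=$395.54
After 10 (month_end (apply 3% monthly interest)): balance=$2055.40 total_interest=$455.40
After 11 (deposit($1000)): balance=$3055.40 total_interest=$455.40
After 12 (month_end (apply 3% monthly interest)): balance=$3147.06 total_interest=$547.06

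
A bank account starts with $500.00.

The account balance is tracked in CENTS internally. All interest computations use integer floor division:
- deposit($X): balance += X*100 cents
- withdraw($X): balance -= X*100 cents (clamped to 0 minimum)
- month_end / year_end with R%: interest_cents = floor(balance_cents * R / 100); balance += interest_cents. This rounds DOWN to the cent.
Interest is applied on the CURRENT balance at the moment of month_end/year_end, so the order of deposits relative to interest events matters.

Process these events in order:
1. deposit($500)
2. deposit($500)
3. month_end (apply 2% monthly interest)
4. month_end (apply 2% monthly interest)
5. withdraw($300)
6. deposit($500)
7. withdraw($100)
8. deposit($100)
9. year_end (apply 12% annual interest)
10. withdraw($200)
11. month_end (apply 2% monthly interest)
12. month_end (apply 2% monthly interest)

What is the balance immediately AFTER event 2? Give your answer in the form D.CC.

Answer: 1500.00

Derivation:
After 1 (deposit($500)): balance=$1000.00 total_interest=$0.00
After 2 (deposit($500)): balance=$1500.00 total_interest=$0.00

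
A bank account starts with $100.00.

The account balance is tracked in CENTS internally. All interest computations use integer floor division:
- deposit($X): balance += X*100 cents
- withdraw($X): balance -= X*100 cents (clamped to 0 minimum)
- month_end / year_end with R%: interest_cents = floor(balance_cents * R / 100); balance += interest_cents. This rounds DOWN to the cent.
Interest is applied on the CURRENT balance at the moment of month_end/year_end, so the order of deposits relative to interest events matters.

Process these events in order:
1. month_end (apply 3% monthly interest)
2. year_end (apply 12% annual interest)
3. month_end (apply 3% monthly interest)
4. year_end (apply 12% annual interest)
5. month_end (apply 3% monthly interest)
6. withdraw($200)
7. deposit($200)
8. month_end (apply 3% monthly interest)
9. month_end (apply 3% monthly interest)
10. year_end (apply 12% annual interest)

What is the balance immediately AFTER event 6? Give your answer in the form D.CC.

After 1 (month_end (apply 3% monthly interest)): balance=$103.00 total_interest=$3.00
After 2 (year_end (apply 12% annual interest)): balance=$115.36 total_interest=$15.36
After 3 (month_end (apply 3% monthly interest)): balance=$118.82 total_interest=$18.82
After 4 (year_end (apply 12% annual interest)): balance=$133.07 total_interest=$33.07
After 5 (month_end (apply 3% monthly interest)): balance=$137.06 total_interest=$37.06
After 6 (withdraw($200)): balance=$0.00 total_interest=$37.06

Answer: 0.00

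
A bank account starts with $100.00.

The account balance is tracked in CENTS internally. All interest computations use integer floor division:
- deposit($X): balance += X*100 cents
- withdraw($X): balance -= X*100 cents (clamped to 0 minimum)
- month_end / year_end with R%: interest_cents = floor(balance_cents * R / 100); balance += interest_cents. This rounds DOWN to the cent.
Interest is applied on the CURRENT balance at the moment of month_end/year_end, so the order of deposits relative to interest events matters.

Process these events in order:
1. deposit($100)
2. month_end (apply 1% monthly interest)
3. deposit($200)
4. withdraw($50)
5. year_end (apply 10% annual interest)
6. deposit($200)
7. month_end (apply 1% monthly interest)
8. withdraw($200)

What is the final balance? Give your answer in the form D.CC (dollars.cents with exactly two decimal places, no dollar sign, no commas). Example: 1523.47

Answer: 393.07

Derivation:
After 1 (deposit($100)): balance=$200.00 total_interest=$0.00
After 2 (month_end (apply 1% monthly interest)): balance=$202.00 total_interest=$2.00
After 3 (deposit($200)): balance=$402.00 total_interest=$2.00
After 4 (withdraw($50)): balance=$352.00 total_interest=$2.00
After 5 (year_end (apply 10% annual interest)): balance=$387.20 total_interest=$37.20
After 6 (deposit($200)): balance=$587.20 total_interest=$37.20
After 7 (month_end (apply 1% monthly interest)): balance=$593.07 total_interest=$43.07
After 8 (withdraw($200)): balance=$393.07 total_interest=$43.07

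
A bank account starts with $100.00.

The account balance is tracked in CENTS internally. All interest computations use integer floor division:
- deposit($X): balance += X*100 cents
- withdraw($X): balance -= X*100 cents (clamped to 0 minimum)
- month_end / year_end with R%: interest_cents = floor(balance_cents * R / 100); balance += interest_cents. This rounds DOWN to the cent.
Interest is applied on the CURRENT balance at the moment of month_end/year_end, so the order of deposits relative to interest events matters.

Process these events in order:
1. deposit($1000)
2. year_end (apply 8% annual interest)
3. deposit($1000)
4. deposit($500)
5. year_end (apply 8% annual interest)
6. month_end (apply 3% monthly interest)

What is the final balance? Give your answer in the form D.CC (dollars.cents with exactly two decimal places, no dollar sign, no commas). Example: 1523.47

After 1 (deposit($1000)): balance=$1100.00 total_interest=$0.00
After 2 (year_end (apply 8% annual interest)): balance=$1188.00 total_interest=$88.00
After 3 (deposit($1000)): balance=$2188.00 total_interest=$88.00
After 4 (deposit($500)): balance=$2688.00 total_interest=$88.00
After 5 (year_end (apply 8% annual interest)): balance=$2903.04 total_interest=$303.04
After 6 (month_end (apply 3% monthly interest)): balance=$2990.13 total_interest=$390.13

Answer: 2990.13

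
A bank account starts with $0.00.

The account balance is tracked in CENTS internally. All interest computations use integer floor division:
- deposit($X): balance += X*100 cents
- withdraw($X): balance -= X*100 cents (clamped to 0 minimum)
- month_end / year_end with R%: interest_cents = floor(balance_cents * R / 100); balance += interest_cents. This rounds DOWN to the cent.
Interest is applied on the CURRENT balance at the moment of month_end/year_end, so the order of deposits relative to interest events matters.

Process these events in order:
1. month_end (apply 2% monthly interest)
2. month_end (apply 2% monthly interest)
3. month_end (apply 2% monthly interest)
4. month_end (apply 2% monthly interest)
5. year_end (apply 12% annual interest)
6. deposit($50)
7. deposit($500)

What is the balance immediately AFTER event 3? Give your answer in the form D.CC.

Answer: 0.00

Derivation:
After 1 (month_end (apply 2% monthly interest)): balance=$0.00 total_interest=$0.00
After 2 (month_end (apply 2% monthly interest)): balance=$0.00 total_interest=$0.00
After 3 (month_end (apply 2% monthly interest)): balance=$0.00 total_interest=$0.00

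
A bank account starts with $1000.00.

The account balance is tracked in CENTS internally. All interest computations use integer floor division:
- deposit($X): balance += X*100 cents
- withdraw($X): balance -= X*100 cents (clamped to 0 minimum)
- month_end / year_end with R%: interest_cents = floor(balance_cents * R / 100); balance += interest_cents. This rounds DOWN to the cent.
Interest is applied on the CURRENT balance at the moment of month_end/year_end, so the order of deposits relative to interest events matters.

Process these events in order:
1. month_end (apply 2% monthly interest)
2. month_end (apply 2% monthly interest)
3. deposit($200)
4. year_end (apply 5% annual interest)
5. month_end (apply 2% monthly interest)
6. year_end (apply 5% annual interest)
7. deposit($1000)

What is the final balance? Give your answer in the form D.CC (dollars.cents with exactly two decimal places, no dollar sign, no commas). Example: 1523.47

After 1 (month_end (apply 2% monthly interest)): balance=$1020.00 total_interest=$20.00
After 2 (month_end (apply 2% monthly interest)): balance=$1040.40 total_interest=$40.40
After 3 (deposit($200)): balance=$1240.40 total_interest=$40.40
After 4 (year_end (apply 5% annual interest)): balance=$1302.42 total_interest=$102.42
After 5 (month_end (apply 2% monthly interest)): balance=$1328.46 total_interest=$128.46
After 6 (year_end (apply 5% annual interest)): balance=$1394.88 total_interest=$194.88
After 7 (deposit($1000)): balance=$2394.88 total_interest=$194.88

Answer: 2394.88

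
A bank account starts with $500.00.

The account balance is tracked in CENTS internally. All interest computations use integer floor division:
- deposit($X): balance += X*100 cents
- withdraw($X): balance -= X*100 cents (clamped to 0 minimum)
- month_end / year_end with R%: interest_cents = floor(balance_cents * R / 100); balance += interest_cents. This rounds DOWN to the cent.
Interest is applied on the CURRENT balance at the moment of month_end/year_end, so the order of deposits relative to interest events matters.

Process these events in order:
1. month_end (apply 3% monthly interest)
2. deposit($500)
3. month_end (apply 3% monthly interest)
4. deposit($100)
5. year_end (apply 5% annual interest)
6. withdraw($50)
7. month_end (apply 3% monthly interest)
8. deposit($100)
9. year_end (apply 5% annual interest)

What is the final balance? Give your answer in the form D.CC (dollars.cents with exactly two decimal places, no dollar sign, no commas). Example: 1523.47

After 1 (month_end (apply 3% monthly interest)): balance=$515.00 total_interest=$15.00
After 2 (deposit($500)): balance=$1015.00 total_interest=$15.00
After 3 (month_end (apply 3% monthly interest)): balance=$1045.45 total_interest=$45.45
After 4 (deposit($100)): balance=$1145.45 total_interest=$45.45
After 5 (year_end (apply 5% annual interest)): balance=$1202.72 total_interest=$102.72
After 6 (withdraw($50)): balance=$1152.72 total_interest=$102.72
After 7 (month_end (apply 3% monthly interest)): balance=$1187.30 total_interest=$137.30
After 8 (deposit($100)): balance=$1287.30 total_interest=$137.30
After 9 (year_end (apply 5% annual interest)): balance=$1351.66 total_interest=$201.66

Answer: 1351.66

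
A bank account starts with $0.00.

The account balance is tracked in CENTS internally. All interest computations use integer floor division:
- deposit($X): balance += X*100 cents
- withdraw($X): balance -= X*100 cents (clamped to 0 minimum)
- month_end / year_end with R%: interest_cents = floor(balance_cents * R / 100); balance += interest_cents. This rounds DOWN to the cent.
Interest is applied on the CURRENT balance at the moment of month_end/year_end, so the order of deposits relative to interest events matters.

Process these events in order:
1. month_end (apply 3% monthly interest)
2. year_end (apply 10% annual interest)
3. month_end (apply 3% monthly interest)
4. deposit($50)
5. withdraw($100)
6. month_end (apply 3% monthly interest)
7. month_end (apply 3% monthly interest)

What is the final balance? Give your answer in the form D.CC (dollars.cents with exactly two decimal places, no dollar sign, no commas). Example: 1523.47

After 1 (month_end (apply 3% monthly interest)): balance=$0.00 total_interest=$0.00
After 2 (year_end (apply 10% annual interest)): balance=$0.00 total_interest=$0.00
After 3 (month_end (apply 3% monthly interest)): balance=$0.00 total_interest=$0.00
After 4 (deposit($50)): balance=$50.00 total_interest=$0.00
After 5 (withdraw($100)): balance=$0.00 total_interest=$0.00
After 6 (month_end (apply 3% monthly interest)): balance=$0.00 total_interest=$0.00
After 7 (month_end (apply 3% monthly interest)): balance=$0.00 total_interest=$0.00

Answer: 0.00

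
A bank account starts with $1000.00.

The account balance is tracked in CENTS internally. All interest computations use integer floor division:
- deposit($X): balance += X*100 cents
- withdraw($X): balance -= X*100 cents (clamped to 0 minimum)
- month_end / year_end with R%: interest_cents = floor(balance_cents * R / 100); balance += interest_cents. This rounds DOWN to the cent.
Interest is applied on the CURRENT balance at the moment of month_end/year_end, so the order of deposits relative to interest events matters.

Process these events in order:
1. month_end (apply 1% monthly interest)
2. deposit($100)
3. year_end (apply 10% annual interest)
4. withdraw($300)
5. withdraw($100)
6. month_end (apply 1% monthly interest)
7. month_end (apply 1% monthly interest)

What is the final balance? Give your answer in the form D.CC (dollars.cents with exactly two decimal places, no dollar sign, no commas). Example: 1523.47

Answer: 837.50

Derivation:
After 1 (month_end (apply 1% monthly interest)): balance=$1010.00 total_interest=$10.00
After 2 (deposit($100)): balance=$1110.00 total_interest=$10.00
After 3 (year_end (apply 10% annual interest)): balance=$1221.00 total_interest=$121.00
After 4 (withdraw($300)): balance=$921.00 total_interest=$121.00
After 5 (withdraw($100)): balance=$821.00 total_interest=$121.00
After 6 (month_end (apply 1% monthly interest)): balance=$829.21 total_interest=$129.21
After 7 (month_end (apply 1% monthly interest)): balance=$837.50 total_interest=$137.50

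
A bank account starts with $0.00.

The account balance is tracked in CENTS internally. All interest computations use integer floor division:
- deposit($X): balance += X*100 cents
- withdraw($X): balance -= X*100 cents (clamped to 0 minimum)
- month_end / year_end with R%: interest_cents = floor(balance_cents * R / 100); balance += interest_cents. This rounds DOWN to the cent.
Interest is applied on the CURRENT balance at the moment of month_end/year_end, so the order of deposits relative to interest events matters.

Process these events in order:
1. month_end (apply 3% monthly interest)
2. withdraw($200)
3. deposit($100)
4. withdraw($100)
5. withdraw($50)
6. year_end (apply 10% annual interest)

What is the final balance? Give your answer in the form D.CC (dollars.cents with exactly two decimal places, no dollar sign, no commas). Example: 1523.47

Answer: 0.00

Derivation:
After 1 (month_end (apply 3% monthly interest)): balance=$0.00 total_interest=$0.00
After 2 (withdraw($200)): balance=$0.00 total_interest=$0.00
After 3 (deposit($100)): balance=$100.00 total_interest=$0.00
After 4 (withdraw($100)): balance=$0.00 total_interest=$0.00
After 5 (withdraw($50)): balance=$0.00 total_interest=$0.00
After 6 (year_end (apply 10% annual interest)): balance=$0.00 total_interest=$0.00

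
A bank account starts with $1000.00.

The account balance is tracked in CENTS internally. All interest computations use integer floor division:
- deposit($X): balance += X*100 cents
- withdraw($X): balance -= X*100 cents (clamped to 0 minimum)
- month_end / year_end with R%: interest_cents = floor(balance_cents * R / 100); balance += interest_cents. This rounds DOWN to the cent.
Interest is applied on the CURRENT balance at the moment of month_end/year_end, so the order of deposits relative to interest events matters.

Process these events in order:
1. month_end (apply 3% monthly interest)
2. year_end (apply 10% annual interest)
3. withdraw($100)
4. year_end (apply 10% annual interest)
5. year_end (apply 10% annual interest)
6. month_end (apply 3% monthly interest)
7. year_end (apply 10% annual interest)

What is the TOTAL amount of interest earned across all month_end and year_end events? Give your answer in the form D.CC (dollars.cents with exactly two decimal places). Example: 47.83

After 1 (month_end (apply 3% monthly interest)): balance=$1030.00 total_interest=$30.00
After 2 (year_end (apply 10% annual interest)): balance=$1133.00 total_interest=$133.00
After 3 (withdraw($100)): balance=$1033.00 total_interest=$133.00
After 4 (year_end (apply 10% annual interest)): balance=$1136.30 total_interest=$236.30
After 5 (year_end (apply 10% annual interest)): balance=$1249.93 total_interest=$349.93
After 6 (month_end (apply 3% monthly interest)): balance=$1287.42 total_interest=$387.42
After 7 (year_end (apply 10% annual interest)): balance=$1416.16 total_interest=$516.16

Answer: 516.16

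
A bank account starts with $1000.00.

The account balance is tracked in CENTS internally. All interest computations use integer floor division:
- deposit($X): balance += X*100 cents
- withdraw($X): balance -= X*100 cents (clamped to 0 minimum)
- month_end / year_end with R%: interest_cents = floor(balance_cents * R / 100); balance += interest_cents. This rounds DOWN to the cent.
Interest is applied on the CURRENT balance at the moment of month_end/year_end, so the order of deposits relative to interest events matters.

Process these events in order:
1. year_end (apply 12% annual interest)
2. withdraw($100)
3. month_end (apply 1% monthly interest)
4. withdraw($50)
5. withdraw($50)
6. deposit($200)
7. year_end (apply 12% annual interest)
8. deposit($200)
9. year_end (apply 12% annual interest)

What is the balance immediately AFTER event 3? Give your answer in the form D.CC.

After 1 (year_end (apply 12% annual interest)): balance=$1120.00 total_interest=$120.00
After 2 (withdraw($100)): balance=$1020.00 total_interest=$120.00
After 3 (month_end (apply 1% monthly interest)): balance=$1030.20 total_interest=$130.20

Answer: 1030.20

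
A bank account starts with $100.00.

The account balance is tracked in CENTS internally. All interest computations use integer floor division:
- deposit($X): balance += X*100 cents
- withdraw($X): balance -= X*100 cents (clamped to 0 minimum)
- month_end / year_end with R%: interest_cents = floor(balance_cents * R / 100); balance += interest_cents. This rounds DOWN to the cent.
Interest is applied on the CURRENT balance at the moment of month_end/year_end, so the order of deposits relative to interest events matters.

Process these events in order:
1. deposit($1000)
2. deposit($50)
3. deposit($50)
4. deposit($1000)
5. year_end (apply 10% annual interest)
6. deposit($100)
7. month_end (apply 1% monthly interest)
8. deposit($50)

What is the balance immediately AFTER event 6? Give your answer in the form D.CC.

Answer: 2520.00

Derivation:
After 1 (deposit($1000)): balance=$1100.00 total_interest=$0.00
After 2 (deposit($50)): balance=$1150.00 total_interest=$0.00
After 3 (deposit($50)): balance=$1200.00 total_interest=$0.00
After 4 (deposit($1000)): balance=$2200.00 total_interest=$0.00
After 5 (year_end (apply 10% annual interest)): balance=$2420.00 total_interest=$220.00
After 6 (deposit($100)): balance=$2520.00 total_interest=$220.00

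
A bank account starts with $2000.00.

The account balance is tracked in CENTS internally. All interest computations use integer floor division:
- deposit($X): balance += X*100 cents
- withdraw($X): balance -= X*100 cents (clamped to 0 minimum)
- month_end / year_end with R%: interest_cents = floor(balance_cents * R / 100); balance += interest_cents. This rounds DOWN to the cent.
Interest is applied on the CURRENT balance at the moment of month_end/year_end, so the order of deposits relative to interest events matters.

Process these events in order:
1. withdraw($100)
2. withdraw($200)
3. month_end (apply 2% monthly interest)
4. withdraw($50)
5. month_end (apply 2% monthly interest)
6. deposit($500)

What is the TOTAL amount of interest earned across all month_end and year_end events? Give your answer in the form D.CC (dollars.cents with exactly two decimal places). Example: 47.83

Answer: 67.68

Derivation:
After 1 (withdraw($100)): balance=$1900.00 total_interest=$0.00
After 2 (withdraw($200)): balance=$1700.00 total_interest=$0.00
After 3 (month_end (apply 2% monthly interest)): balance=$1734.00 total_interest=$34.00
After 4 (withdraw($50)): balance=$1684.00 total_interest=$34.00
After 5 (month_end (apply 2% monthly interest)): balance=$1717.68 total_interest=$67.68
After 6 (deposit($500)): balance=$2217.68 total_interest=$67.68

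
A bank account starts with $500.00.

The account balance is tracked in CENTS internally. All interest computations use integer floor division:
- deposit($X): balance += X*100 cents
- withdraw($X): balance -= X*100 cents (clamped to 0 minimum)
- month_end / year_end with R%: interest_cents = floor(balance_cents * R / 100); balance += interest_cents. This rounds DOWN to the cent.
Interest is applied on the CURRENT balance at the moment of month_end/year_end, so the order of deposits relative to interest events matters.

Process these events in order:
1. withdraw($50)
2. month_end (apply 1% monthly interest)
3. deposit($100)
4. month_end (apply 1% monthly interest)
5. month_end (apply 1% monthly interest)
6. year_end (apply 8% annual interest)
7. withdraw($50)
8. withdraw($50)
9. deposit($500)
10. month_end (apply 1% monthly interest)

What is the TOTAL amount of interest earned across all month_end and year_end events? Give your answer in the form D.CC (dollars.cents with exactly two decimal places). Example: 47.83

After 1 (withdraw($50)): balance=$450.00 total_interest=$0.00
After 2 (month_end (apply 1% monthly interest)): balance=$454.50 total_interest=$4.50
After 3 (deposit($100)): balance=$554.50 total_interest=$4.50
After 4 (month_end (apply 1% monthly interest)): balance=$560.04 total_interest=$10.04
After 5 (month_end (apply 1% monthly interest)): balance=$565.64 total_interest=$15.64
After 6 (year_end (apply 8% annual interest)): balance=$610.89 total_interest=$60.89
After 7 (withdraw($50)): balance=$560.89 total_interest=$60.89
After 8 (withdraw($50)): balance=$510.89 total_interest=$60.89
After 9 (deposit($500)): balance=$1010.89 total_interest=$60.89
After 10 (month_end (apply 1% monthly interest)): balance=$1020.99 total_interest=$70.99

Answer: 70.99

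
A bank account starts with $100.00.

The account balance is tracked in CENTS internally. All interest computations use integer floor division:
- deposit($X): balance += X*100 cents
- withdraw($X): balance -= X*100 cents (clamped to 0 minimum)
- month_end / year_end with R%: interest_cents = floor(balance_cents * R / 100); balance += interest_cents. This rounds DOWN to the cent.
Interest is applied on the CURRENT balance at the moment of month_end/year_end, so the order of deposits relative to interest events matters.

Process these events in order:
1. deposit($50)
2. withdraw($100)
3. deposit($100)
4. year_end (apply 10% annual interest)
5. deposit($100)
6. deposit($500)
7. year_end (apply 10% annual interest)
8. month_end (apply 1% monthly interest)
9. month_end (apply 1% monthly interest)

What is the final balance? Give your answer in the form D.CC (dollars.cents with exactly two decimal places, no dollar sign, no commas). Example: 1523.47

Answer: 858.40

Derivation:
After 1 (deposit($50)): balance=$150.00 total_interest=$0.00
After 2 (withdraw($100)): balance=$50.00 total_interest=$0.00
After 3 (deposit($100)): balance=$150.00 total_interest=$0.00
After 4 (year_end (apply 10% annual interest)): balance=$165.00 total_interest=$15.00
After 5 (deposit($100)): balance=$265.00 total_interest=$15.00
After 6 (deposit($500)): balance=$765.00 total_interest=$15.00
After 7 (year_end (apply 10% annual interest)): balance=$841.50 total_interest=$91.50
After 8 (month_end (apply 1% monthly interest)): balance=$849.91 total_interest=$99.91
After 9 (month_end (apply 1% monthly interest)): balance=$858.40 total_interest=$108.40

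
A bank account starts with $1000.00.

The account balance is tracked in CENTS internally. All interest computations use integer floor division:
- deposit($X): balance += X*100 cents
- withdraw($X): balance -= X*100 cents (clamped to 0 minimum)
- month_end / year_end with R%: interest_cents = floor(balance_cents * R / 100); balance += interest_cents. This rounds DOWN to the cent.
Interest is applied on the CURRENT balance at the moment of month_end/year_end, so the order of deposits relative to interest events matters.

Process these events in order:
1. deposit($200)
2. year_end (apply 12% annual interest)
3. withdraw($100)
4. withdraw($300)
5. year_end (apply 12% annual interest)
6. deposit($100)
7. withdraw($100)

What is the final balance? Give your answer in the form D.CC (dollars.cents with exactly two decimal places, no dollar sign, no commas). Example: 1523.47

After 1 (deposit($200)): balance=$1200.00 total_interest=$0.00
After 2 (year_end (apply 12% annual interest)): balance=$1344.00 total_interest=$144.00
After 3 (withdraw($100)): balance=$1244.00 total_interest=$144.00
After 4 (withdraw($300)): balance=$944.00 total_interest=$144.00
After 5 (year_end (apply 12% annual interest)): balance=$1057.28 total_interest=$257.28
After 6 (deposit($100)): balance=$1157.28 total_interest=$257.28
After 7 (withdraw($100)): balance=$1057.28 total_interest=$257.28

Answer: 1057.28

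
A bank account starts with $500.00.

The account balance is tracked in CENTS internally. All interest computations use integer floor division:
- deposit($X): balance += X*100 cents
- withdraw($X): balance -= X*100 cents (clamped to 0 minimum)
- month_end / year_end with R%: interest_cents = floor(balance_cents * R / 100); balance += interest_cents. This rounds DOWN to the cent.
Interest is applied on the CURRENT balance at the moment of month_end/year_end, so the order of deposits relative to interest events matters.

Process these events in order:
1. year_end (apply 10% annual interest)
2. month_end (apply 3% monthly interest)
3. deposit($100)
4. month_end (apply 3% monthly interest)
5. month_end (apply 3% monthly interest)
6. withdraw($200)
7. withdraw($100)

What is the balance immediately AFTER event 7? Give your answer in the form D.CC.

Answer: 407.08

Derivation:
After 1 (year_end (apply 10% annual interest)): balance=$550.00 total_interest=$50.00
After 2 (month_end (apply 3% monthly interest)): balance=$566.50 total_interest=$66.50
After 3 (deposit($100)): balance=$666.50 total_interest=$66.50
After 4 (month_end (apply 3% monthly interest)): balance=$686.49 total_interest=$86.49
After 5 (month_end (apply 3% monthly interest)): balance=$707.08 total_interest=$107.08
After 6 (withdraw($200)): balance=$507.08 total_interest=$107.08
After 7 (withdraw($100)): balance=$407.08 total_interest=$107.08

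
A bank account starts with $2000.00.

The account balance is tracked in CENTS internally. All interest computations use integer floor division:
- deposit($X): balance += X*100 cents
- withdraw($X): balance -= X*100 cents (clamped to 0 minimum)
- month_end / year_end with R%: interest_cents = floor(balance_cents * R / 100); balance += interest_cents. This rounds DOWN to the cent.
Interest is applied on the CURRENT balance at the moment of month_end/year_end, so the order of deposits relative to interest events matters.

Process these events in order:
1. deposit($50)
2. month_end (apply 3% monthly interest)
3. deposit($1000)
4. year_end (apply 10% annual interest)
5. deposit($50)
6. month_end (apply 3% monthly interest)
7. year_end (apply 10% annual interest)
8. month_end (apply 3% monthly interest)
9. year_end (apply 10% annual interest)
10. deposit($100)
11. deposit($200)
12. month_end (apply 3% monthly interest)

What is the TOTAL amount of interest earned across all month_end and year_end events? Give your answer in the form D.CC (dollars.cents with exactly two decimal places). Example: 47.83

After 1 (deposit($50)): balance=$2050.00 total_interest=$0.00
After 2 (month_end (apply 3% monthly interest)): balance=$2111.50 total_interest=$61.50
After 3 (deposit($1000)): balance=$3111.50 total_interest=$61.50
After 4 (year_end (apply 10% annual interest)): balance=$3422.65 total_interest=$372.65
After 5 (deposit($50)): balance=$3472.65 total_interest=$372.65
After 6 (month_end (apply 3% monthly interest)): balance=$3576.82 total_interest=$476.82
After 7 (year_end (apply 10% annual interest)): balance=$3934.50 total_interest=$834.50
After 8 (month_end (apply 3% monthly interest)): balance=$4052.53 total_interest=$952.53
After 9 (year_end (apply 10% annual interest)): balance=$4457.78 total_interest=$1357.78
After 10 (deposit($100)): balance=$4557.78 total_interest=$1357.78
After 11 (deposit($200)): balance=$4757.78 total_interest=$1357.78
After 12 (month_end (apply 3% monthly interest)): balance=$4900.51 total_interest=$1500.51

Answer: 1500.51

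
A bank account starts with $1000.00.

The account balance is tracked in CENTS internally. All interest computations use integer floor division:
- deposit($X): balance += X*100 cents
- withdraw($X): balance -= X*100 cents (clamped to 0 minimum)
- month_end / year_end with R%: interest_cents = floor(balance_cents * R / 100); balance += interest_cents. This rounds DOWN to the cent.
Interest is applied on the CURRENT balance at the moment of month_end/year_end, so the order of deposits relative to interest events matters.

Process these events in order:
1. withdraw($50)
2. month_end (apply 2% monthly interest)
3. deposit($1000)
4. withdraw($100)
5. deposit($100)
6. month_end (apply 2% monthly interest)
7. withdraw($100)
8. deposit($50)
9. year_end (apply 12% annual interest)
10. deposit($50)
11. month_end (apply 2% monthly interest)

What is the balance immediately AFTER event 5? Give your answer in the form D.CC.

After 1 (withdraw($50)): balance=$950.00 total_interest=$0.00
After 2 (month_end (apply 2% monthly interest)): balance=$969.00 total_interest=$19.00
After 3 (deposit($1000)): balance=$1969.00 total_interest=$19.00
After 4 (withdraw($100)): balance=$1869.00 total_interest=$19.00
After 5 (deposit($100)): balance=$1969.00 total_interest=$19.00

Answer: 1969.00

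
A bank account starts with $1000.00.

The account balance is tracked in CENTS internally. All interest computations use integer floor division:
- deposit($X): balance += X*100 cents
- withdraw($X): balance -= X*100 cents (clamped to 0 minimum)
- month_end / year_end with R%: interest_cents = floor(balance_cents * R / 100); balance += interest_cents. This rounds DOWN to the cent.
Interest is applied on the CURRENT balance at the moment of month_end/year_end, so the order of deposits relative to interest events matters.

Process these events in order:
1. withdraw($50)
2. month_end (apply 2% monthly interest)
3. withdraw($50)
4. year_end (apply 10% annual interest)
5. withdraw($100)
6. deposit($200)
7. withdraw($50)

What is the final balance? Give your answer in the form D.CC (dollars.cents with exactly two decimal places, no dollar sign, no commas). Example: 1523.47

Answer: 1060.90

Derivation:
After 1 (withdraw($50)): balance=$950.00 total_interest=$0.00
After 2 (month_end (apply 2% monthly interest)): balance=$969.00 total_interest=$19.00
After 3 (withdraw($50)): balance=$919.00 total_interest=$19.00
After 4 (year_end (apply 10% annual interest)): balance=$1010.90 total_interest=$110.90
After 5 (withdraw($100)): balance=$910.90 total_interest=$110.90
After 6 (deposit($200)): balance=$1110.90 total_interest=$110.90
After 7 (withdraw($50)): balance=$1060.90 total_interest=$110.90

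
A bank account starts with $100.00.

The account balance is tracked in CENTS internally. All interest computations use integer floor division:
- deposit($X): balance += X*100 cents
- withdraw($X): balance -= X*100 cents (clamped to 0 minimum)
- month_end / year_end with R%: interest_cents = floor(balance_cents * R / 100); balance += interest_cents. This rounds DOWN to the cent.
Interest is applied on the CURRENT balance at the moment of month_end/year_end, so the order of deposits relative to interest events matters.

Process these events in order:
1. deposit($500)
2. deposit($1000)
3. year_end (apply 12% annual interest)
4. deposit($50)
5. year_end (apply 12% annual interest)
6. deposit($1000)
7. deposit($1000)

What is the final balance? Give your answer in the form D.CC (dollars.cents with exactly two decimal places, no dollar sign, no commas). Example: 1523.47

Answer: 4063.04

Derivation:
After 1 (deposit($500)): balance=$600.00 total_interest=$0.00
After 2 (deposit($1000)): balance=$1600.00 total_interest=$0.00
After 3 (year_end (apply 12% annual interest)): balance=$1792.00 total_interest=$192.00
After 4 (deposit($50)): balance=$1842.00 total_interest=$192.00
After 5 (year_end (apply 12% annual interest)): balance=$2063.04 total_interest=$413.04
After 6 (deposit($1000)): balance=$3063.04 total_interest=$413.04
After 7 (deposit($1000)): balance=$4063.04 total_interest=$413.04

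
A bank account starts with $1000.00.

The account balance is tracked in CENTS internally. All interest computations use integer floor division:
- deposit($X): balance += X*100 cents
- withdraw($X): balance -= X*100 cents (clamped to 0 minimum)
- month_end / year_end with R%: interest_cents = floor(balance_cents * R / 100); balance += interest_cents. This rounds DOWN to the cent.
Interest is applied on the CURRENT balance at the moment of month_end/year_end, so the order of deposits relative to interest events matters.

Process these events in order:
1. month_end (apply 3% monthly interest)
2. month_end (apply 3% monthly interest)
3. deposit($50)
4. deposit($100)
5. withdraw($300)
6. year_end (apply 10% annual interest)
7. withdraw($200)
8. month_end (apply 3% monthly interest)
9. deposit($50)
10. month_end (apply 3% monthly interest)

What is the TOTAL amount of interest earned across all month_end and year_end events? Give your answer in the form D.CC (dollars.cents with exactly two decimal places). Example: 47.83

After 1 (month_end (apply 3% monthly interest)): balance=$1030.00 total_interest=$30.00
After 2 (month_end (apply 3% monthly interest)): balance=$1060.90 total_interest=$60.90
After 3 (deposit($50)): balance=$1110.90 total_interest=$60.90
After 4 (deposit($100)): balance=$1210.90 total_interest=$60.90
After 5 (withdraw($300)): balance=$910.90 total_interest=$60.90
After 6 (year_end (apply 10% annual interest)): balance=$1001.99 total_interest=$151.99
After 7 (withdraw($200)): balance=$801.99 total_interest=$151.99
After 8 (month_end (apply 3% monthly interest)): balance=$826.04 total_interest=$176.04
After 9 (deposit($50)): balance=$876.04 total_interest=$176.04
After 10 (month_end (apply 3% monthly interest)): balance=$902.32 total_interest=$202.32

Answer: 202.32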